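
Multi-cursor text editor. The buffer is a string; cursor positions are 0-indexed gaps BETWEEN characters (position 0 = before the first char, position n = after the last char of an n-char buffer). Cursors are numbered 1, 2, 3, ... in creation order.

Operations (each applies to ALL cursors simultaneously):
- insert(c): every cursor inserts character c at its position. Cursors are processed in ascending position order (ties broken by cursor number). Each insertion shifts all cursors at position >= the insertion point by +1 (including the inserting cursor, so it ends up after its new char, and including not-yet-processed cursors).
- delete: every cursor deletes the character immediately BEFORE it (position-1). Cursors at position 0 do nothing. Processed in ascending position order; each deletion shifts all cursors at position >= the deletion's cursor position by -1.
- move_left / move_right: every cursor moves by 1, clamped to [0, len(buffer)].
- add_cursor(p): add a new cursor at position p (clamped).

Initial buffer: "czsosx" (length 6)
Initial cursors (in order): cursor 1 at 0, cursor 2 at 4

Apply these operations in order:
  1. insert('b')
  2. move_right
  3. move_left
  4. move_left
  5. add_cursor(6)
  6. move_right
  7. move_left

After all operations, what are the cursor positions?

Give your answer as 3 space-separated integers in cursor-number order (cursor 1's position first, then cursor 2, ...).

Answer: 0 5 6

Derivation:
After op 1 (insert('b')): buffer="bczsobsx" (len 8), cursors c1@1 c2@6, authorship 1....2..
After op 2 (move_right): buffer="bczsobsx" (len 8), cursors c1@2 c2@7, authorship 1....2..
After op 3 (move_left): buffer="bczsobsx" (len 8), cursors c1@1 c2@6, authorship 1....2..
After op 4 (move_left): buffer="bczsobsx" (len 8), cursors c1@0 c2@5, authorship 1....2..
After op 5 (add_cursor(6)): buffer="bczsobsx" (len 8), cursors c1@0 c2@5 c3@6, authorship 1....2..
After op 6 (move_right): buffer="bczsobsx" (len 8), cursors c1@1 c2@6 c3@7, authorship 1....2..
After op 7 (move_left): buffer="bczsobsx" (len 8), cursors c1@0 c2@5 c3@6, authorship 1....2..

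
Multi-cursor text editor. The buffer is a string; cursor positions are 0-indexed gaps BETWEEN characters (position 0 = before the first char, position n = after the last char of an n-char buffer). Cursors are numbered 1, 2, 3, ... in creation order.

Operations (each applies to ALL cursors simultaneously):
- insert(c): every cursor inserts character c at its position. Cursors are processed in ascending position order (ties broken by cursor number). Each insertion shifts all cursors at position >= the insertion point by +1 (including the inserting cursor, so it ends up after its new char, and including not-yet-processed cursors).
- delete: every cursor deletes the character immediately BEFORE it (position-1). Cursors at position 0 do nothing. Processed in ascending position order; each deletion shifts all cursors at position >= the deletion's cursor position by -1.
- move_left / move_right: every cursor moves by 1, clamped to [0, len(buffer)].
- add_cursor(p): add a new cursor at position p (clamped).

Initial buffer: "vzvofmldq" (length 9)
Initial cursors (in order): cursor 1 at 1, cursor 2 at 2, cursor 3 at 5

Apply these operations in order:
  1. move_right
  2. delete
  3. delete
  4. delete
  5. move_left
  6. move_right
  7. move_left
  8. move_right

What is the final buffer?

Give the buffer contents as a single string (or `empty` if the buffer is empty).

Answer: ldq

Derivation:
After op 1 (move_right): buffer="vzvofmldq" (len 9), cursors c1@2 c2@3 c3@6, authorship .........
After op 2 (delete): buffer="vofldq" (len 6), cursors c1@1 c2@1 c3@3, authorship ......
After op 3 (delete): buffer="oldq" (len 4), cursors c1@0 c2@0 c3@1, authorship ....
After op 4 (delete): buffer="ldq" (len 3), cursors c1@0 c2@0 c3@0, authorship ...
After op 5 (move_left): buffer="ldq" (len 3), cursors c1@0 c2@0 c3@0, authorship ...
After op 6 (move_right): buffer="ldq" (len 3), cursors c1@1 c2@1 c3@1, authorship ...
After op 7 (move_left): buffer="ldq" (len 3), cursors c1@0 c2@0 c3@0, authorship ...
After op 8 (move_right): buffer="ldq" (len 3), cursors c1@1 c2@1 c3@1, authorship ...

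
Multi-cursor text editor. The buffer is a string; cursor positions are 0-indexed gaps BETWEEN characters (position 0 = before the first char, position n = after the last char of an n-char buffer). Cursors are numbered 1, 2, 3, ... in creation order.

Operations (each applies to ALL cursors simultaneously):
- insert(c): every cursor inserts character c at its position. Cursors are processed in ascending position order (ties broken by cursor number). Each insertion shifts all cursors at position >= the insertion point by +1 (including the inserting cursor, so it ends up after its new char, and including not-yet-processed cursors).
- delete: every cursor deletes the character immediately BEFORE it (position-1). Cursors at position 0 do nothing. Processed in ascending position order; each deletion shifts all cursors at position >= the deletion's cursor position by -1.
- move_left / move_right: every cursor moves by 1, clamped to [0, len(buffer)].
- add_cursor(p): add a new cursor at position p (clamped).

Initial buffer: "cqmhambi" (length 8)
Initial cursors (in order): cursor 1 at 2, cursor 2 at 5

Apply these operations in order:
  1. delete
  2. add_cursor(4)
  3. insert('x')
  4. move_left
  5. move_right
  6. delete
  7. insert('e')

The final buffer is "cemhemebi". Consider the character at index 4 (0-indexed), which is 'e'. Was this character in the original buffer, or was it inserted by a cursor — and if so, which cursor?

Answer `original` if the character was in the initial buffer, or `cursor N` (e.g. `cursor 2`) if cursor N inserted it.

Answer: cursor 2

Derivation:
After op 1 (delete): buffer="cmhmbi" (len 6), cursors c1@1 c2@3, authorship ......
After op 2 (add_cursor(4)): buffer="cmhmbi" (len 6), cursors c1@1 c2@3 c3@4, authorship ......
After op 3 (insert('x')): buffer="cxmhxmxbi" (len 9), cursors c1@2 c2@5 c3@7, authorship .1..2.3..
After op 4 (move_left): buffer="cxmhxmxbi" (len 9), cursors c1@1 c2@4 c3@6, authorship .1..2.3..
After op 5 (move_right): buffer="cxmhxmxbi" (len 9), cursors c1@2 c2@5 c3@7, authorship .1..2.3..
After op 6 (delete): buffer="cmhmbi" (len 6), cursors c1@1 c2@3 c3@4, authorship ......
After op 7 (insert('e')): buffer="cemhemebi" (len 9), cursors c1@2 c2@5 c3@7, authorship .1..2.3..
Authorship (.=original, N=cursor N): . 1 . . 2 . 3 . .
Index 4: author = 2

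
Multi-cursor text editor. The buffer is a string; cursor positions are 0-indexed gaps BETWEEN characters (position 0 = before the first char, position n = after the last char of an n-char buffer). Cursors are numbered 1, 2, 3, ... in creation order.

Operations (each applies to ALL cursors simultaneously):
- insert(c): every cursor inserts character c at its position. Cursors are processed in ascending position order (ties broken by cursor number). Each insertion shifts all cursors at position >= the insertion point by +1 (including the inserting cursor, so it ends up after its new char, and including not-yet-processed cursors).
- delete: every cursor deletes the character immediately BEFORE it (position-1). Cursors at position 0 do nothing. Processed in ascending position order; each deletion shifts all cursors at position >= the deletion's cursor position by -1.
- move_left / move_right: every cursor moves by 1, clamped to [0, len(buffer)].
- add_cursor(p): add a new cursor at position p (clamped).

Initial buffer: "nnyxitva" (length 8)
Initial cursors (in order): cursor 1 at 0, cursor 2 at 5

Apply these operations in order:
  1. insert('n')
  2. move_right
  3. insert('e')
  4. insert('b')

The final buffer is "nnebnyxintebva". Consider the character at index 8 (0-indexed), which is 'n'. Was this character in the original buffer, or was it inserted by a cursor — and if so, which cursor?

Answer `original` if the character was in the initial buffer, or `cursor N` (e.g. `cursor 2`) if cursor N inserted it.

Answer: cursor 2

Derivation:
After op 1 (insert('n')): buffer="nnnyxintva" (len 10), cursors c1@1 c2@7, authorship 1.....2...
After op 2 (move_right): buffer="nnnyxintva" (len 10), cursors c1@2 c2@8, authorship 1.....2...
After op 3 (insert('e')): buffer="nnenyxinteva" (len 12), cursors c1@3 c2@10, authorship 1.1....2.2..
After op 4 (insert('b')): buffer="nnebnyxintebva" (len 14), cursors c1@4 c2@12, authorship 1.11....2.22..
Authorship (.=original, N=cursor N): 1 . 1 1 . . . . 2 . 2 2 . .
Index 8: author = 2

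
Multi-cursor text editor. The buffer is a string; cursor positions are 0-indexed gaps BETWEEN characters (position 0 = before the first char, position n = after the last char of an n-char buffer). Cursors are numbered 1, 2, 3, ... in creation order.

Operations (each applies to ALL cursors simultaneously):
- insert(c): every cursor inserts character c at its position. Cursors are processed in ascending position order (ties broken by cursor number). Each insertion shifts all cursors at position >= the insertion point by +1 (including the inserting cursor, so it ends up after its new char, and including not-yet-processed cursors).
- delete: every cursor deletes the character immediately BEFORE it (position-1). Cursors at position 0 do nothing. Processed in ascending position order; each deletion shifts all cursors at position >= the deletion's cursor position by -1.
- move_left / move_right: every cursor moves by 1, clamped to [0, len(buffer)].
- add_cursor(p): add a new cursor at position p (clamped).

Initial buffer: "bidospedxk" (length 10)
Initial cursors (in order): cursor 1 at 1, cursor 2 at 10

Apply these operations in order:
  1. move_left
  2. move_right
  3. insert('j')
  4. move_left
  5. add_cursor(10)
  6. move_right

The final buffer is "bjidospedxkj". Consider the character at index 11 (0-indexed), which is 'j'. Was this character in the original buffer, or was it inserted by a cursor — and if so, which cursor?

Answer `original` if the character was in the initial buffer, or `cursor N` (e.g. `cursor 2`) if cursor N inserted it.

After op 1 (move_left): buffer="bidospedxk" (len 10), cursors c1@0 c2@9, authorship ..........
After op 2 (move_right): buffer="bidospedxk" (len 10), cursors c1@1 c2@10, authorship ..........
After op 3 (insert('j')): buffer="bjidospedxkj" (len 12), cursors c1@2 c2@12, authorship .1.........2
After op 4 (move_left): buffer="bjidospedxkj" (len 12), cursors c1@1 c2@11, authorship .1.........2
After op 5 (add_cursor(10)): buffer="bjidospedxkj" (len 12), cursors c1@1 c3@10 c2@11, authorship .1.........2
After op 6 (move_right): buffer="bjidospedxkj" (len 12), cursors c1@2 c3@11 c2@12, authorship .1.........2
Authorship (.=original, N=cursor N): . 1 . . . . . . . . . 2
Index 11: author = 2

Answer: cursor 2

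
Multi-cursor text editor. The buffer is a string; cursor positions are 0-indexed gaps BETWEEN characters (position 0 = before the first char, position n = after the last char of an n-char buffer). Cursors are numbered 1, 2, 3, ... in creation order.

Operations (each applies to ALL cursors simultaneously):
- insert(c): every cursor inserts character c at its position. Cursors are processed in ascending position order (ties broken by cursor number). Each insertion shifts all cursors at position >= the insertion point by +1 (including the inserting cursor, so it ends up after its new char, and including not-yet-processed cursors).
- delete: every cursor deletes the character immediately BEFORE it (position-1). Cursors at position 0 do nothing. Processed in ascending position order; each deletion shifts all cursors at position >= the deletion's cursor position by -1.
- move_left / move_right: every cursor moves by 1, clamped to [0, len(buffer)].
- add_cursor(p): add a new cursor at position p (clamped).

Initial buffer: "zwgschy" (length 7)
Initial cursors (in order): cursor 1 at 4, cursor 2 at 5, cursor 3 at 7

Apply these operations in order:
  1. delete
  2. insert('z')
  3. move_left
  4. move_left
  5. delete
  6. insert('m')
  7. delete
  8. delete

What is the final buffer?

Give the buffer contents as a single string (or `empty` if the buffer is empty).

Answer: hz

Derivation:
After op 1 (delete): buffer="zwgh" (len 4), cursors c1@3 c2@3 c3@4, authorship ....
After op 2 (insert('z')): buffer="zwgzzhz" (len 7), cursors c1@5 c2@5 c3@7, authorship ...12.3
After op 3 (move_left): buffer="zwgzzhz" (len 7), cursors c1@4 c2@4 c3@6, authorship ...12.3
After op 4 (move_left): buffer="zwgzzhz" (len 7), cursors c1@3 c2@3 c3@5, authorship ...12.3
After op 5 (delete): buffer="zzhz" (len 4), cursors c1@1 c2@1 c3@2, authorship .1.3
After op 6 (insert('m')): buffer="zmmzmhz" (len 7), cursors c1@3 c2@3 c3@5, authorship .1213.3
After op 7 (delete): buffer="zzhz" (len 4), cursors c1@1 c2@1 c3@2, authorship .1.3
After op 8 (delete): buffer="hz" (len 2), cursors c1@0 c2@0 c3@0, authorship .3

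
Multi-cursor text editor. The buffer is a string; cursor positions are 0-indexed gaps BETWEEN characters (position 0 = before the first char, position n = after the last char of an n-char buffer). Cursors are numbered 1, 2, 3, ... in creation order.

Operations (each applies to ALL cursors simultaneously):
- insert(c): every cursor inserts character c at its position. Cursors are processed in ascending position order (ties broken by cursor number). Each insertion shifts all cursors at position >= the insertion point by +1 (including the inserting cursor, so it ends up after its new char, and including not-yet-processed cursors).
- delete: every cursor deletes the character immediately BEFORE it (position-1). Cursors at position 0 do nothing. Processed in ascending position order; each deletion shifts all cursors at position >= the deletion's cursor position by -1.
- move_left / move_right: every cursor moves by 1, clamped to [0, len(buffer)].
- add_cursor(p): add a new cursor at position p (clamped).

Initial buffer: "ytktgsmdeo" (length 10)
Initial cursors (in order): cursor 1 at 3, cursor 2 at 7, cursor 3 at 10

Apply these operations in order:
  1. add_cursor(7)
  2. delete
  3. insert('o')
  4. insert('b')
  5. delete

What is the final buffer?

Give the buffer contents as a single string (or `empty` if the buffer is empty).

Answer: ytotgoodeo

Derivation:
After op 1 (add_cursor(7)): buffer="ytktgsmdeo" (len 10), cursors c1@3 c2@7 c4@7 c3@10, authorship ..........
After op 2 (delete): buffer="yttgde" (len 6), cursors c1@2 c2@4 c4@4 c3@6, authorship ......
After op 3 (insert('o')): buffer="ytotgoodeo" (len 10), cursors c1@3 c2@7 c4@7 c3@10, authorship ..1..24..3
After op 4 (insert('b')): buffer="ytobtgoobbdeob" (len 14), cursors c1@4 c2@10 c4@10 c3@14, authorship ..11..2424..33
After op 5 (delete): buffer="ytotgoodeo" (len 10), cursors c1@3 c2@7 c4@7 c3@10, authorship ..1..24..3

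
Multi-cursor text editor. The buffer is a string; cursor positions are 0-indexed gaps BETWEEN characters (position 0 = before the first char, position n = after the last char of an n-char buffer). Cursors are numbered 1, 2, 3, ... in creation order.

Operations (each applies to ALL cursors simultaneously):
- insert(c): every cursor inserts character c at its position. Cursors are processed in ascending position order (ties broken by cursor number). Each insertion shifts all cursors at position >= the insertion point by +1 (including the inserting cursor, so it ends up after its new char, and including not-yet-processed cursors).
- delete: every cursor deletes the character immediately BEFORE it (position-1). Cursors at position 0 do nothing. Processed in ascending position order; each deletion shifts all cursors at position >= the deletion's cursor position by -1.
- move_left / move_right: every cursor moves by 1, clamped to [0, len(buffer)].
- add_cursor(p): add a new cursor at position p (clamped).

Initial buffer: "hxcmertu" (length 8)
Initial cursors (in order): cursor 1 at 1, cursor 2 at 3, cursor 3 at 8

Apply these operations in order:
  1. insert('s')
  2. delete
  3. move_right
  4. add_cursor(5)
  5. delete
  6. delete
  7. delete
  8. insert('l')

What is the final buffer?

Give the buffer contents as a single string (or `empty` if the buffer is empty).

After op 1 (insert('s')): buffer="hsxcsmertus" (len 11), cursors c1@2 c2@5 c3@11, authorship .1..2.....3
After op 2 (delete): buffer="hxcmertu" (len 8), cursors c1@1 c2@3 c3@8, authorship ........
After op 3 (move_right): buffer="hxcmertu" (len 8), cursors c1@2 c2@4 c3@8, authorship ........
After op 4 (add_cursor(5)): buffer="hxcmertu" (len 8), cursors c1@2 c2@4 c4@5 c3@8, authorship ........
After op 5 (delete): buffer="hcrt" (len 4), cursors c1@1 c2@2 c4@2 c3@4, authorship ....
After op 6 (delete): buffer="r" (len 1), cursors c1@0 c2@0 c4@0 c3@1, authorship .
After op 7 (delete): buffer="" (len 0), cursors c1@0 c2@0 c3@0 c4@0, authorship 
After op 8 (insert('l')): buffer="llll" (len 4), cursors c1@4 c2@4 c3@4 c4@4, authorship 1234

Answer: llll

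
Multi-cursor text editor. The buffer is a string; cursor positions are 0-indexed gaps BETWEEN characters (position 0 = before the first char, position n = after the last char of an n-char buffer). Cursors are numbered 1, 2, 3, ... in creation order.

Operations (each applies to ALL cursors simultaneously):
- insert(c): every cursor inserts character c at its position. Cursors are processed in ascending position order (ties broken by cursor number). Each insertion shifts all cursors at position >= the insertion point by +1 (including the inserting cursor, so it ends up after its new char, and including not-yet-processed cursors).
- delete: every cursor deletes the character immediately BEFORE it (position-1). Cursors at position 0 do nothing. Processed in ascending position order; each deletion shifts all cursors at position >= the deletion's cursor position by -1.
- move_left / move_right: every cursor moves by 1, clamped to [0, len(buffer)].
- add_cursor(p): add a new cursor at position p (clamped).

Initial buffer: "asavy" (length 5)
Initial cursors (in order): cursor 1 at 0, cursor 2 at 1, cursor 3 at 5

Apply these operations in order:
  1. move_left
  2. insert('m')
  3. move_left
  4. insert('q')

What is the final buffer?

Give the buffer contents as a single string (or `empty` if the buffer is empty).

Answer: mqqmasavqmy

Derivation:
After op 1 (move_left): buffer="asavy" (len 5), cursors c1@0 c2@0 c3@4, authorship .....
After op 2 (insert('m')): buffer="mmasavmy" (len 8), cursors c1@2 c2@2 c3@7, authorship 12....3.
After op 3 (move_left): buffer="mmasavmy" (len 8), cursors c1@1 c2@1 c3@6, authorship 12....3.
After op 4 (insert('q')): buffer="mqqmasavqmy" (len 11), cursors c1@3 c2@3 c3@9, authorship 1122....33.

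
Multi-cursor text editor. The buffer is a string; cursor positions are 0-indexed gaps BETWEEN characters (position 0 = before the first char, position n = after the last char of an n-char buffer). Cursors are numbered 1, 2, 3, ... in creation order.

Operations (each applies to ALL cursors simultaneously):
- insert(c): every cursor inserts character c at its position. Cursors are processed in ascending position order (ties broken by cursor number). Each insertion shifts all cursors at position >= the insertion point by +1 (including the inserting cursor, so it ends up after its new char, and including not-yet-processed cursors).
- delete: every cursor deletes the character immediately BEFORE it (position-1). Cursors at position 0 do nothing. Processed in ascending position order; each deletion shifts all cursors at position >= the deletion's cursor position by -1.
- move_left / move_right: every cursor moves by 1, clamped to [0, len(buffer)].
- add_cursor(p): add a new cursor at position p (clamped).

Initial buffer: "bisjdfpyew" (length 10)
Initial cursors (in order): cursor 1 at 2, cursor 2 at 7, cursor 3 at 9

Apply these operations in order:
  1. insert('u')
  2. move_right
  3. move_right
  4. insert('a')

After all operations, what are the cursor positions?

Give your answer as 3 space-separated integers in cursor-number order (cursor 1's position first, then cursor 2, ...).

After op 1 (insert('u')): buffer="biusjdfpuyeuw" (len 13), cursors c1@3 c2@9 c3@12, authorship ..1.....2..3.
After op 2 (move_right): buffer="biusjdfpuyeuw" (len 13), cursors c1@4 c2@10 c3@13, authorship ..1.....2..3.
After op 3 (move_right): buffer="biusjdfpuyeuw" (len 13), cursors c1@5 c2@11 c3@13, authorship ..1.....2..3.
After op 4 (insert('a')): buffer="biusjadfpuyeauwa" (len 16), cursors c1@6 c2@13 c3@16, authorship ..1..1...2..23.3

Answer: 6 13 16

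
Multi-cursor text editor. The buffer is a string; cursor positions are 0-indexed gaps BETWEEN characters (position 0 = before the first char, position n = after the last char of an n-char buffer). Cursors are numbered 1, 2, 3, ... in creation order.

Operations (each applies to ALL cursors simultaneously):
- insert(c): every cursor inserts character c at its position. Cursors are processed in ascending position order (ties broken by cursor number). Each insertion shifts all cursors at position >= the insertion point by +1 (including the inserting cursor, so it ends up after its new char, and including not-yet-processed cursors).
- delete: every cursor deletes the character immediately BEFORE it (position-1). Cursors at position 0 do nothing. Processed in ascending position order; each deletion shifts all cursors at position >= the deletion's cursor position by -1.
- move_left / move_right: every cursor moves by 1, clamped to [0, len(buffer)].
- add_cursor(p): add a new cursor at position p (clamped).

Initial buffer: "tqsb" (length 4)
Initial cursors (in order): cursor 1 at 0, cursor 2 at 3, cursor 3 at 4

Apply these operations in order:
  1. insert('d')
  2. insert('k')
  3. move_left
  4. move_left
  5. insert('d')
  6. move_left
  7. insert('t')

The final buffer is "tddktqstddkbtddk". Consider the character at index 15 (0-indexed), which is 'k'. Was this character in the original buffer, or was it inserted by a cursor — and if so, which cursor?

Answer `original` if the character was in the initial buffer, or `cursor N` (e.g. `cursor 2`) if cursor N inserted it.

After op 1 (insert('d')): buffer="dtqsdbd" (len 7), cursors c1@1 c2@5 c3@7, authorship 1...2.3
After op 2 (insert('k')): buffer="dktqsdkbdk" (len 10), cursors c1@2 c2@7 c3@10, authorship 11...22.33
After op 3 (move_left): buffer="dktqsdkbdk" (len 10), cursors c1@1 c2@6 c3@9, authorship 11...22.33
After op 4 (move_left): buffer="dktqsdkbdk" (len 10), cursors c1@0 c2@5 c3@8, authorship 11...22.33
After op 5 (insert('d')): buffer="ddktqsddkbddk" (len 13), cursors c1@1 c2@7 c3@11, authorship 111...222.333
After op 6 (move_left): buffer="ddktqsddkbddk" (len 13), cursors c1@0 c2@6 c3@10, authorship 111...222.333
After op 7 (insert('t')): buffer="tddktqstddkbtddk" (len 16), cursors c1@1 c2@8 c3@13, authorship 1111...2222.3333
Authorship (.=original, N=cursor N): 1 1 1 1 . . . 2 2 2 2 . 3 3 3 3
Index 15: author = 3

Answer: cursor 3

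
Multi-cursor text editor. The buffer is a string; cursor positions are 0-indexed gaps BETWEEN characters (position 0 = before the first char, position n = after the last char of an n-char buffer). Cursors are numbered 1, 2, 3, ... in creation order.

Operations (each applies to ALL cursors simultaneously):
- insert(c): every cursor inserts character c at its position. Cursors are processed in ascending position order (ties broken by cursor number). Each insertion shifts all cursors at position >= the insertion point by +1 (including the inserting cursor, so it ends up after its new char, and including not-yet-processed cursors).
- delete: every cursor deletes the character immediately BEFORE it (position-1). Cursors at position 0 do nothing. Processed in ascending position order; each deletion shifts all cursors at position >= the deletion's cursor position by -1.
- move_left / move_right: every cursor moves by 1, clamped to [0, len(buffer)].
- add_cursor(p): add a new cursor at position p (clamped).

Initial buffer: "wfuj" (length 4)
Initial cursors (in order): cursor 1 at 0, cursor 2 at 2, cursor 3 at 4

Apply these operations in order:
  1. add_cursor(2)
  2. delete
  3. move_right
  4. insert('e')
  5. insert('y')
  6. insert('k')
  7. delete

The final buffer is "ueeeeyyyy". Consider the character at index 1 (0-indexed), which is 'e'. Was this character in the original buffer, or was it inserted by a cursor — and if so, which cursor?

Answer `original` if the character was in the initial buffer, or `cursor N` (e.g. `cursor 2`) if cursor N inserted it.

Answer: cursor 1

Derivation:
After op 1 (add_cursor(2)): buffer="wfuj" (len 4), cursors c1@0 c2@2 c4@2 c3@4, authorship ....
After op 2 (delete): buffer="u" (len 1), cursors c1@0 c2@0 c4@0 c3@1, authorship .
After op 3 (move_right): buffer="u" (len 1), cursors c1@1 c2@1 c3@1 c4@1, authorship .
After op 4 (insert('e')): buffer="ueeee" (len 5), cursors c1@5 c2@5 c3@5 c4@5, authorship .1234
After op 5 (insert('y')): buffer="ueeeeyyyy" (len 9), cursors c1@9 c2@9 c3@9 c4@9, authorship .12341234
After op 6 (insert('k')): buffer="ueeeeyyyykkkk" (len 13), cursors c1@13 c2@13 c3@13 c4@13, authorship .123412341234
After op 7 (delete): buffer="ueeeeyyyy" (len 9), cursors c1@9 c2@9 c3@9 c4@9, authorship .12341234
Authorship (.=original, N=cursor N): . 1 2 3 4 1 2 3 4
Index 1: author = 1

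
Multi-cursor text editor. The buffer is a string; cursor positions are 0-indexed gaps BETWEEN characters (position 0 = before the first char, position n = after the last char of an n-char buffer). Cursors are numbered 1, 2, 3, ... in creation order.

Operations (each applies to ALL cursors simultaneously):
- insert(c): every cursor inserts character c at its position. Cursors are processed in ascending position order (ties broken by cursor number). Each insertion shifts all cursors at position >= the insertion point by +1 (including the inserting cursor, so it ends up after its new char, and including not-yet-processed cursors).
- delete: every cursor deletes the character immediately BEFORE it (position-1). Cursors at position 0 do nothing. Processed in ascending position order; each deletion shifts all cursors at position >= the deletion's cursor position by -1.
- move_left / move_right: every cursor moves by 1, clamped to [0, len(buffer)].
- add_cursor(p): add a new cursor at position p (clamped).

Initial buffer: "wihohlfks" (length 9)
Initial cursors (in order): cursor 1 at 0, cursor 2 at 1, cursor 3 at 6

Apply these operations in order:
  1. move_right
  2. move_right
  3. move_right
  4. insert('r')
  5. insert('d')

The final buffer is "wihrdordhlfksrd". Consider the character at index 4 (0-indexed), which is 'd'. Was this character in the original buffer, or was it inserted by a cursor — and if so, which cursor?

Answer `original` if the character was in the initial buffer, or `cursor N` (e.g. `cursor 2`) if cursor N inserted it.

After op 1 (move_right): buffer="wihohlfks" (len 9), cursors c1@1 c2@2 c3@7, authorship .........
After op 2 (move_right): buffer="wihohlfks" (len 9), cursors c1@2 c2@3 c3@8, authorship .........
After op 3 (move_right): buffer="wihohlfks" (len 9), cursors c1@3 c2@4 c3@9, authorship .........
After op 4 (insert('r')): buffer="wihrorhlfksr" (len 12), cursors c1@4 c2@6 c3@12, authorship ...1.2.....3
After op 5 (insert('d')): buffer="wihrdordhlfksrd" (len 15), cursors c1@5 c2@8 c3@15, authorship ...11.22.....33
Authorship (.=original, N=cursor N): . . . 1 1 . 2 2 . . . . . 3 3
Index 4: author = 1

Answer: cursor 1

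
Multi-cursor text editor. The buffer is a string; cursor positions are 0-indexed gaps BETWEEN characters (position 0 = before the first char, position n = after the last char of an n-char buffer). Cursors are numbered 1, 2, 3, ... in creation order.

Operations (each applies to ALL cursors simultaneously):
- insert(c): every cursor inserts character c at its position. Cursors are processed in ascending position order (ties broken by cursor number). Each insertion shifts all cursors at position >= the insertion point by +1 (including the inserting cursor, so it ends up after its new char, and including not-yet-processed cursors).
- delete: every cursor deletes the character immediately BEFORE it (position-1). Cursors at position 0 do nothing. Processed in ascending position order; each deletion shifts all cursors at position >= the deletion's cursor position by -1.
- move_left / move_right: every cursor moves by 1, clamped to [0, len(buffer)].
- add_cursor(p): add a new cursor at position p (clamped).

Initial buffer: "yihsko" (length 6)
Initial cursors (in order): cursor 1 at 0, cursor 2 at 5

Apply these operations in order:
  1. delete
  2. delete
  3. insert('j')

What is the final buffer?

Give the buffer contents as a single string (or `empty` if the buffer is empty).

After op 1 (delete): buffer="yihso" (len 5), cursors c1@0 c2@4, authorship .....
After op 2 (delete): buffer="yiho" (len 4), cursors c1@0 c2@3, authorship ....
After op 3 (insert('j')): buffer="jyihjo" (len 6), cursors c1@1 c2@5, authorship 1...2.

Answer: jyihjo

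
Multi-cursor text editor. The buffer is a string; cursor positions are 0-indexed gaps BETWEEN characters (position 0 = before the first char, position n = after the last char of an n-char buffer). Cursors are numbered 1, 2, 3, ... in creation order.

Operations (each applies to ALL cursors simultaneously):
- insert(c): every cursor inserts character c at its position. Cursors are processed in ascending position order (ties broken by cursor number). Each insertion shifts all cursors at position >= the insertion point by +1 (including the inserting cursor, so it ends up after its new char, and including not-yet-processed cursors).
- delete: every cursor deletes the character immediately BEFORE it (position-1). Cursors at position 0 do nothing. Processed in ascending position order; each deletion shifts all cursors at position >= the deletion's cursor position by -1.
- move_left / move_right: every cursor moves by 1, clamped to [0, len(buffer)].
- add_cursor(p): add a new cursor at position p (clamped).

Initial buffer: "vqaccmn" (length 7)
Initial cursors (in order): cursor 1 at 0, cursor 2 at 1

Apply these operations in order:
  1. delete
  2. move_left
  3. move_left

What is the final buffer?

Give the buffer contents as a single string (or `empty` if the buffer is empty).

After op 1 (delete): buffer="qaccmn" (len 6), cursors c1@0 c2@0, authorship ......
After op 2 (move_left): buffer="qaccmn" (len 6), cursors c1@0 c2@0, authorship ......
After op 3 (move_left): buffer="qaccmn" (len 6), cursors c1@0 c2@0, authorship ......

Answer: qaccmn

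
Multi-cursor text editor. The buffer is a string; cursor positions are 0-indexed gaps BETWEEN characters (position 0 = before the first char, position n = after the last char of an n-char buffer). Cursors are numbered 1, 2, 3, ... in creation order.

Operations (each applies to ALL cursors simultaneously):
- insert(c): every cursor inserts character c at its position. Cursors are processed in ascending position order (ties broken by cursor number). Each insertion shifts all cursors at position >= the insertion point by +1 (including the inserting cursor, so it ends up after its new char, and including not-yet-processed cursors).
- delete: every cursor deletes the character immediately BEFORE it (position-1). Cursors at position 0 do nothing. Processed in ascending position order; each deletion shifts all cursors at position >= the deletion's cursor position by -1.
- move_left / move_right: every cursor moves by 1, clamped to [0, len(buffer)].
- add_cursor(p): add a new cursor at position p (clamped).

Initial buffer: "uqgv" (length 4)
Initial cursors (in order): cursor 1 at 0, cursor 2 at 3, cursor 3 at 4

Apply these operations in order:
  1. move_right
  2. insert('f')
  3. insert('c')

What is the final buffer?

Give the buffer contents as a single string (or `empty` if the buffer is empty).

After op 1 (move_right): buffer="uqgv" (len 4), cursors c1@1 c2@4 c3@4, authorship ....
After op 2 (insert('f')): buffer="ufqgvff" (len 7), cursors c1@2 c2@7 c3@7, authorship .1...23
After op 3 (insert('c')): buffer="ufcqgvffcc" (len 10), cursors c1@3 c2@10 c3@10, authorship .11...2323

Answer: ufcqgvffcc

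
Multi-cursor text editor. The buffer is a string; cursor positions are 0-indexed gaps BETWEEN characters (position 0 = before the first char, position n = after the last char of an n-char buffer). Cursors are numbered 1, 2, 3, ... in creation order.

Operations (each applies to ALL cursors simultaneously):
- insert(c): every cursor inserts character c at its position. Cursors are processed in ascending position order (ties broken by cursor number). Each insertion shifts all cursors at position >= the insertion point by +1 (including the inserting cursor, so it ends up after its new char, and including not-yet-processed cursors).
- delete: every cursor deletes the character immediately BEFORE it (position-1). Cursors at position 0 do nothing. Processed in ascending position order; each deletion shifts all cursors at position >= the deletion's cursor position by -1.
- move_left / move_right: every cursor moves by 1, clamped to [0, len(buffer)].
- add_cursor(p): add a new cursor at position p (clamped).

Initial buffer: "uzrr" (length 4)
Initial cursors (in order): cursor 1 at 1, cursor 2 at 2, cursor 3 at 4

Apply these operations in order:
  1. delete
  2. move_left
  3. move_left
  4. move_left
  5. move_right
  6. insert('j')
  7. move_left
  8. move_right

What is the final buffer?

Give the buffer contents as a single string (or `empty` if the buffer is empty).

After op 1 (delete): buffer="r" (len 1), cursors c1@0 c2@0 c3@1, authorship .
After op 2 (move_left): buffer="r" (len 1), cursors c1@0 c2@0 c3@0, authorship .
After op 3 (move_left): buffer="r" (len 1), cursors c1@0 c2@0 c3@0, authorship .
After op 4 (move_left): buffer="r" (len 1), cursors c1@0 c2@0 c3@0, authorship .
After op 5 (move_right): buffer="r" (len 1), cursors c1@1 c2@1 c3@1, authorship .
After op 6 (insert('j')): buffer="rjjj" (len 4), cursors c1@4 c2@4 c3@4, authorship .123
After op 7 (move_left): buffer="rjjj" (len 4), cursors c1@3 c2@3 c3@3, authorship .123
After op 8 (move_right): buffer="rjjj" (len 4), cursors c1@4 c2@4 c3@4, authorship .123

Answer: rjjj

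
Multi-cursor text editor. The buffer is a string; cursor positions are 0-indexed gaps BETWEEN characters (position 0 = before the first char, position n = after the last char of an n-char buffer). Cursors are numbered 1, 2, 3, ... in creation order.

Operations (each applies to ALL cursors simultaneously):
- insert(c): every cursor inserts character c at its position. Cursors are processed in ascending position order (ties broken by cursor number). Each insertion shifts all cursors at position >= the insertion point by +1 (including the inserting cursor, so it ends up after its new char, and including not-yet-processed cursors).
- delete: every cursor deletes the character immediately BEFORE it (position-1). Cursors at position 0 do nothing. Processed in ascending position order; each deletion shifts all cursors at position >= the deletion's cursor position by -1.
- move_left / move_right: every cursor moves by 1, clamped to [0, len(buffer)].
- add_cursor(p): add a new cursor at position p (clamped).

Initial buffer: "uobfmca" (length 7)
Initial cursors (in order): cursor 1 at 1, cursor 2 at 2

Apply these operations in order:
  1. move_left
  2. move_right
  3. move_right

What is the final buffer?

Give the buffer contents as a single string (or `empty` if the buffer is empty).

Answer: uobfmca

Derivation:
After op 1 (move_left): buffer="uobfmca" (len 7), cursors c1@0 c2@1, authorship .......
After op 2 (move_right): buffer="uobfmca" (len 7), cursors c1@1 c2@2, authorship .......
After op 3 (move_right): buffer="uobfmca" (len 7), cursors c1@2 c2@3, authorship .......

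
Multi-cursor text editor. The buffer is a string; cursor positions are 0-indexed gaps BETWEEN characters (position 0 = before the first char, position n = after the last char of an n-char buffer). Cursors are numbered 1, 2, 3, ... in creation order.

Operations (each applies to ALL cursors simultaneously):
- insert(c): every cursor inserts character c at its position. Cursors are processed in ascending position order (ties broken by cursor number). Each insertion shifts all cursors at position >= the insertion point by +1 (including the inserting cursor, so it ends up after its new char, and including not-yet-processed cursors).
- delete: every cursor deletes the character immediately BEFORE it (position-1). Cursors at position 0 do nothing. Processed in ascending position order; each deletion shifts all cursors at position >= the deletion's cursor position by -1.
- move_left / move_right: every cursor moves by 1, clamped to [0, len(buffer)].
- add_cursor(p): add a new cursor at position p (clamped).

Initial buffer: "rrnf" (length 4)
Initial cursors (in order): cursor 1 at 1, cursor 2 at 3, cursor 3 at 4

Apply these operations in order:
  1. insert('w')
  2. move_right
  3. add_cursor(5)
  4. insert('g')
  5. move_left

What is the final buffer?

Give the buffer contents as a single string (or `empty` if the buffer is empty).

After op 1 (insert('w')): buffer="rwrnwfw" (len 7), cursors c1@2 c2@5 c3@7, authorship .1..2.3
After op 2 (move_right): buffer="rwrnwfw" (len 7), cursors c1@3 c2@6 c3@7, authorship .1..2.3
After op 3 (add_cursor(5)): buffer="rwrnwfw" (len 7), cursors c1@3 c4@5 c2@6 c3@7, authorship .1..2.3
After op 4 (insert('g')): buffer="rwrgnwgfgwg" (len 11), cursors c1@4 c4@7 c2@9 c3@11, authorship .1.1.24.233
After op 5 (move_left): buffer="rwrgnwgfgwg" (len 11), cursors c1@3 c4@6 c2@8 c3@10, authorship .1.1.24.233

Answer: rwrgnwgfgwg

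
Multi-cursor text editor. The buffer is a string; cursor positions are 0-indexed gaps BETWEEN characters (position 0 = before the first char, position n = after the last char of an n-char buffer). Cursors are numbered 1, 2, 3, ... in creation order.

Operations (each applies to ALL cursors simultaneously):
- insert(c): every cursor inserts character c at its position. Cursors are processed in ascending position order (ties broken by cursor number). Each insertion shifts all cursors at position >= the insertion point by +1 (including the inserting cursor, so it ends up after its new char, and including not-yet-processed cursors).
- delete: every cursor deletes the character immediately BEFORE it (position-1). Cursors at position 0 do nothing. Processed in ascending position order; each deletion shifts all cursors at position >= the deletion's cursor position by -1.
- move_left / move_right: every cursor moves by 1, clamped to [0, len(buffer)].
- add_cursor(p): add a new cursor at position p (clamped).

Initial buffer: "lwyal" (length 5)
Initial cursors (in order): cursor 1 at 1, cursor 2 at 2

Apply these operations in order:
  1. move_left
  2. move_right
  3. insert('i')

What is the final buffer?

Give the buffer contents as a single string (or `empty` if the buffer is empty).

Answer: liwiyal

Derivation:
After op 1 (move_left): buffer="lwyal" (len 5), cursors c1@0 c2@1, authorship .....
After op 2 (move_right): buffer="lwyal" (len 5), cursors c1@1 c2@2, authorship .....
After op 3 (insert('i')): buffer="liwiyal" (len 7), cursors c1@2 c2@4, authorship .1.2...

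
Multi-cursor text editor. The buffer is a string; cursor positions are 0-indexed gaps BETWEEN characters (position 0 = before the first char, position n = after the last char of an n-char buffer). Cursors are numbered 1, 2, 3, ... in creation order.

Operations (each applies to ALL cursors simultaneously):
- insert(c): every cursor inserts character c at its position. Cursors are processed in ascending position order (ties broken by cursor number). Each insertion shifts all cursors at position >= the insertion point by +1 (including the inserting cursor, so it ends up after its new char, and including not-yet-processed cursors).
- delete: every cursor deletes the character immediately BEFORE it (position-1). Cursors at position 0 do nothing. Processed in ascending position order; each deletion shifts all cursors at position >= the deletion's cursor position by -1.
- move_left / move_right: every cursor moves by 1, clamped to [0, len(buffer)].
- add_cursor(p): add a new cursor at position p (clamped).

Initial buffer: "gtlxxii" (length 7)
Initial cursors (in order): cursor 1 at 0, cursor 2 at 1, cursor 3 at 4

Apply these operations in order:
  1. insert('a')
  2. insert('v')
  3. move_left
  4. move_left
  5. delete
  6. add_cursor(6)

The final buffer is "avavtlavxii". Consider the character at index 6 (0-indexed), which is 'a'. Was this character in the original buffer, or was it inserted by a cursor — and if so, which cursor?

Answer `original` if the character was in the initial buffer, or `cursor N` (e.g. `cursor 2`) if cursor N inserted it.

After op 1 (insert('a')): buffer="agatlxaxii" (len 10), cursors c1@1 c2@3 c3@7, authorship 1.2...3...
After op 2 (insert('v')): buffer="avgavtlxavxii" (len 13), cursors c1@2 c2@5 c3@10, authorship 11.22...33...
After op 3 (move_left): buffer="avgavtlxavxii" (len 13), cursors c1@1 c2@4 c3@9, authorship 11.22...33...
After op 4 (move_left): buffer="avgavtlxavxii" (len 13), cursors c1@0 c2@3 c3@8, authorship 11.22...33...
After op 5 (delete): buffer="avavtlavxii" (len 11), cursors c1@0 c2@2 c3@6, authorship 1122..33...
After op 6 (add_cursor(6)): buffer="avavtlavxii" (len 11), cursors c1@0 c2@2 c3@6 c4@6, authorship 1122..33...
Authorship (.=original, N=cursor N): 1 1 2 2 . . 3 3 . . .
Index 6: author = 3

Answer: cursor 3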